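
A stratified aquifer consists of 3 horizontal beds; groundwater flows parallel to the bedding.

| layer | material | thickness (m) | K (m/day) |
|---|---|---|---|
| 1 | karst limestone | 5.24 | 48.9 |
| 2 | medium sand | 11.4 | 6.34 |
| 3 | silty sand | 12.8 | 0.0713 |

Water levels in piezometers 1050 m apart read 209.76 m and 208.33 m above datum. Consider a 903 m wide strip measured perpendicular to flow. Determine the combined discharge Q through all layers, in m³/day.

405

Flow is parallel to layering, so each bed carries its own Darcy discharge and the transmissivities add.
Σ(K_i·b_i) = 48.9×5.24 + 6.34×11.4 + 0.0713×12.8 = 329.4 m²/day.
Hydraulic gradient i = (209.76 − 208.33) / 1050 = 1.43 / 1050 = 0.001362.
Q = Σ(K_i·b_i) · W · i = 329.4 × 903 × 0.001362 = 405.1 m³/day.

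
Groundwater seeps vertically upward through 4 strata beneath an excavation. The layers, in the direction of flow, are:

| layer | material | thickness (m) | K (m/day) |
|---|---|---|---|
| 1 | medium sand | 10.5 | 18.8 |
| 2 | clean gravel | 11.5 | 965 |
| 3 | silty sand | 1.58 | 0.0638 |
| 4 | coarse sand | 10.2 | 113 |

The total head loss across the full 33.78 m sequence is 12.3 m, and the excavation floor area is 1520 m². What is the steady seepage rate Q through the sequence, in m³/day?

735

Flow is perpendicular to layering, so the layers act in series and the equivalent K is the thickness-weighted harmonic mean.
Total thickness L = 10.5 + 11.5 + 1.58 + 10.2 = 33.78 m.
Σ(b_i/K_i) = 10.5/18.8 + 11.5/965 + 1.58/0.0638 + 10.2/113 = 25.43 d.
K_eq = L / Σ(b_i/K_i) = 33.78 / 25.43 = 1.329 m/day.
Q = K_eq · A · (Δh/L) = 1.329 × 1520 × (12.3/33.78) = 735.3 m³/day.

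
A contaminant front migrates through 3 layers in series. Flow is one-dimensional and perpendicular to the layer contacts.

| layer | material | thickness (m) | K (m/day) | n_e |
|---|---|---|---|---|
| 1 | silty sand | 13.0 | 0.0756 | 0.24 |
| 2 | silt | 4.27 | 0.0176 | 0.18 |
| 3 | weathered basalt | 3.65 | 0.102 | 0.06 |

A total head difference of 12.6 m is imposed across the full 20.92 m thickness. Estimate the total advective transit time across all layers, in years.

0.402

With flow normal to the layers, continuity requires the same specific discharge q through every layer.
Σ(b_i/K_i) = 13.0/0.0756 + 4.27/0.0176 + 3.65/0.102 = 450.4 d.
q = Δh / Σ(b_i/K_i) = 12.6 / 450.4 = 0.02798 m/day.
In each layer the seepage velocity is v_i = q/n_i, so the layer transit time is t_i = b_i·n_i / q:
  layer 1 (silty sand): t_1 = 13.0 × 0.24 / 0.02798 = 111.5 d
  layer 2 (silt): t_2 = 4.27 × 0.18 / 0.02798 = 27.47 d
  layer 3 (weathered basalt): t_3 = 3.65 × 0.06 / 0.02798 = 7.828 d
Total t = Σ t_i = 146.8 days = 0.4020 years.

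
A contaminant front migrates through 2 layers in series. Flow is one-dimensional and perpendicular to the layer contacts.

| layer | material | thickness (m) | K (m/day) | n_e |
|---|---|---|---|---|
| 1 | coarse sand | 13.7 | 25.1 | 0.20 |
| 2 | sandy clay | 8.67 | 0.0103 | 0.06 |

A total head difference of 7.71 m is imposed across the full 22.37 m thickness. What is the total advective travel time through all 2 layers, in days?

356

With flow normal to the layers, continuity requires the same specific discharge q through every layer.
Σ(b_i/K_i) = 13.7/25.1 + 8.67/0.0103 = 842.3 d.
q = Δh / Σ(b_i/K_i) = 7.71 / 842.3 = 0.009154 m/day.
In each layer the seepage velocity is v_i = q/n_i, so the layer transit time is t_i = b_i·n_i / q:
  layer 1 (coarse sand): t_1 = 13.7 × 0.20 / 0.009154 = 299.3 d
  layer 2 (sandy clay): t_2 = 8.67 × 0.06 / 0.009154 = 56.83 d
Total t = Σ t_i = 356.2 days.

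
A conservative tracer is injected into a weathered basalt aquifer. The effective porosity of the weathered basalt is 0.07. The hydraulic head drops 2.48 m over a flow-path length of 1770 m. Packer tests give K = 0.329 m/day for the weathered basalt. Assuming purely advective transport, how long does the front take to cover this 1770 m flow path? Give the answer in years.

Hydraulic gradient i = Δh / L = 2.48 / 1770 = 0.001401.
Darcy flux q = K · i = 0.3290 × 0.001401 = 0.0004610 m/day.
Seepage velocity v = q / n_e = 0.0004610 / 0.07 = 0.006585 m/day.
Travel time t = L / v = 1770 / 0.006585 = 2.688e+05 days = 735.9 years.

736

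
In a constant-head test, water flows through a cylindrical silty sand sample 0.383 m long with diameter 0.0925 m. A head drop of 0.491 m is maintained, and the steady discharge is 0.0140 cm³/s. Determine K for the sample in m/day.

0.140

Cross-sectional area A = π·(d/2)² = π × (0.0925/2)² = 0.006720 m².
Convert discharge: 0.0140 cm³/s = 1.400e-08 m³/s.
Darcy's law rearranged: K = Q·L / (A·Δh) = 1.400e-08 × 0.383 / (0.006720 × 0.491) = 1.625e-06 m/s = 0.1404 m/day.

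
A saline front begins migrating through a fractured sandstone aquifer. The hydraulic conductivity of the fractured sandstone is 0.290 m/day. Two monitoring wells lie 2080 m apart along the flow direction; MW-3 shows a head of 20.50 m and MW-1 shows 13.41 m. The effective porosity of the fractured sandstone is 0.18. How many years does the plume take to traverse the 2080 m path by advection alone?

1040

Hydraulic gradient i = (20.50 − 13.41) / 2080 = 7.09 / 2080 = 0.003409.
Darcy flux q = K · i = 0.2900 × 0.003409 = 0.0009885 m/day.
Seepage velocity v = q / n_e = 0.0009885 / 0.18 = 0.005492 m/day.
Travel time t = L / v = 2080 / 0.005492 = 3.788e+05 days = 1037 years.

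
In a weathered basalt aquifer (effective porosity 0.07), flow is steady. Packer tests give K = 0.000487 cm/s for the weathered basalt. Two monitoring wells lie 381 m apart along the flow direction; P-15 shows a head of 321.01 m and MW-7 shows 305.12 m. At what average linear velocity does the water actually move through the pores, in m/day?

0.251

Convert K: 0.000487 cm/s × 864 = 0.4208 m/day.
Hydraulic gradient i = (321.01 − 305.12) / 381 = 15.89 / 381 = 0.04171.
Darcy flux q = K · i = 0.4208 × 0.04171 = 0.01755 m/day.
Seepage velocity v = q / n_e = 0.01755 / 0.07 = 0.2507 m/day.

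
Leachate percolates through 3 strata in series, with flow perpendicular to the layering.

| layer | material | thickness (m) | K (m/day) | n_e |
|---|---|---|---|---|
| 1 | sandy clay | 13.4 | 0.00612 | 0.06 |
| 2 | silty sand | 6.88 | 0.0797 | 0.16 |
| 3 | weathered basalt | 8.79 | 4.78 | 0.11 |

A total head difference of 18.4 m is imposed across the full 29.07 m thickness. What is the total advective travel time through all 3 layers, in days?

355

With flow normal to the layers, continuity requires the same specific discharge q through every layer.
Σ(b_i/K_i) = 13.4/0.00612 + 6.88/0.0797 + 8.79/4.78 = 2278 d.
q = Δh / Σ(b_i/K_i) = 18.4 / 2278 = 0.008078 m/day.
In each layer the seepage velocity is v_i = q/n_i, so the layer transit time is t_i = b_i·n_i / q:
  layer 1 (sandy clay): t_1 = 13.4 × 0.06 / 0.008078 = 99.53 d
  layer 2 (silty sand): t_2 = 6.88 × 0.16 / 0.008078 = 136.3 d
  layer 3 (weathered basalt): t_3 = 8.79 × 0.11 / 0.008078 = 119.7 d
Total t = Σ t_i = 355.5 days.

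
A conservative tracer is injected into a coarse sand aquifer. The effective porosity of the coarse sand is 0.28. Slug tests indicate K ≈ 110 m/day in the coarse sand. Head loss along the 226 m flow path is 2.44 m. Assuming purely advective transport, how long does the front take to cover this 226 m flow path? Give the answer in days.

Hydraulic gradient i = Δh / L = 2.44 / 226 = 0.01080.
Darcy flux q = K · i = 110.0 × 0.01080 = 1.188 m/day.
Seepage velocity v = q / n_e = 1.188 / 0.28 = 4.241 m/day.
Travel time t = L / v = 226 / 4.241 = 53.28 days.

53.3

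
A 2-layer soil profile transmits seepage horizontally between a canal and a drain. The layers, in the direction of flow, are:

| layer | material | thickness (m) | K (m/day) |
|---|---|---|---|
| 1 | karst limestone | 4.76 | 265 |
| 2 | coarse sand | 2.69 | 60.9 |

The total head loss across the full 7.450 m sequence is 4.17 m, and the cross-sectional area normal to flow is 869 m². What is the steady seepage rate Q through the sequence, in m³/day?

58300

Flow is perpendicular to layering, so the layers act in series and the equivalent K is the thickness-weighted harmonic mean.
Total thickness L = 4.76 + 2.69 = 7.450 m.
Σ(b_i/K_i) = 4.76/265 + 2.69/60.9 = 0.06213 d.
K_eq = L / Σ(b_i/K_i) = 7.450 / 0.06213 = 119.9 m/day.
Q = K_eq · A · (Δh/L) = 119.9 × 869 × (4.17/7.450) = 58322 m³/day.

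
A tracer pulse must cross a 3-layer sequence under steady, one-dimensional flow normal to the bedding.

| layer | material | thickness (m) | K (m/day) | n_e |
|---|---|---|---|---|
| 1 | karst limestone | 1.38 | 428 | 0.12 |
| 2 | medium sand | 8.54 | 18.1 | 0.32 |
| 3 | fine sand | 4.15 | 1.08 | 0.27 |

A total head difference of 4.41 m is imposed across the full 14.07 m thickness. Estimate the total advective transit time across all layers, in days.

With flow normal to the layers, continuity requires the same specific discharge q through every layer.
Σ(b_i/K_i) = 1.38/428 + 8.54/18.1 + 4.15/1.08 = 4.318 d.
q = Δh / Σ(b_i/K_i) = 4.41 / 4.318 = 1.021 m/day.
In each layer the seepage velocity is v_i = q/n_i, so the layer transit time is t_i = b_i·n_i / q:
  layer 1 (karst limestone): t_1 = 1.38 × 0.12 / 1.021 = 0.1621 d
  layer 2 (medium sand): t_2 = 8.54 × 0.32 / 1.021 = 2.676 d
  layer 3 (fine sand): t_3 = 4.15 × 0.27 / 1.021 = 1.097 d
Total t = Σ t_i = 3.935 days.

3.93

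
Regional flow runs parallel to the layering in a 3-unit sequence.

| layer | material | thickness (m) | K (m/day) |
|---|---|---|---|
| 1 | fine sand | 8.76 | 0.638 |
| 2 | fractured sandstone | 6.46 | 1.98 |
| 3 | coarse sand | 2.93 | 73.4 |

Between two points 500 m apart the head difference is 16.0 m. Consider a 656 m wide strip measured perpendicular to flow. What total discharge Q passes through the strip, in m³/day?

4900

Flow is parallel to layering, so each bed carries its own Darcy discharge and the transmissivities add.
Σ(K_i·b_i) = 0.638×8.76 + 1.98×6.46 + 73.4×2.93 = 233.4 m²/day.
Hydraulic gradient i = Δh / L = 16.0 / 500 = 0.03200.
Q = Σ(K_i·b_i) · W · i = 233.4 × 656 × 0.03200 = 4900 m³/day.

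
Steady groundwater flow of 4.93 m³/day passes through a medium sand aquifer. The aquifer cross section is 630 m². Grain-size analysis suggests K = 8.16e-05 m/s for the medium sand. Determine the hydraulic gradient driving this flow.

0.00111

Convert K: 8.16e-05 m/s × 86400 = 7.050 m/day.
From Q = K·A·i, i = Q / (K·A) = 4.93 / (7.050 × 630.0) = 0.001110.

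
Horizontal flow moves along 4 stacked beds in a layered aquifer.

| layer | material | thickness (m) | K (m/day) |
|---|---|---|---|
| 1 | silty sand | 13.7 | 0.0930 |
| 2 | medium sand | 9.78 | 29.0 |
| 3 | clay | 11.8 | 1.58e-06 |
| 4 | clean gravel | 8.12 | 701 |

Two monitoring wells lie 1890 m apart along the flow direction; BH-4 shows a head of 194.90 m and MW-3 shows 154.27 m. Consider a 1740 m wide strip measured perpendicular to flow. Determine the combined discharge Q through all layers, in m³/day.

Flow is parallel to layering, so each bed carries its own Darcy discharge and the transmissivities add.
Σ(K_i·b_i) = 0.0930×13.7 + 29.0×9.78 + 1.58e-06×11.8 + 701×8.12 = 5977 m²/day.
Hydraulic gradient i = (194.90 − 154.27) / 1890 = 40.63 / 1890 = 0.02150.
Q = Σ(K_i·b_i) · W · i = 5977 × 1740 × 0.02150 = 2.236e+05 m³/day.

224000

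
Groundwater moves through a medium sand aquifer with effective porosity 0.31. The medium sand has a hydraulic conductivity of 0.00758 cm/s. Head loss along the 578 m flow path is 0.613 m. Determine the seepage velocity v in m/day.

Convert K: 0.00758 cm/s × 864 = 6.549 m/day.
Hydraulic gradient i = Δh / L = 0.613 / 578 = 0.001061.
Darcy flux q = K · i = 6.549 × 0.001061 = 0.006946 m/day.
Seepage velocity v = q / n_e = 0.006946 / 0.31 = 0.02241 m/day.

0.0224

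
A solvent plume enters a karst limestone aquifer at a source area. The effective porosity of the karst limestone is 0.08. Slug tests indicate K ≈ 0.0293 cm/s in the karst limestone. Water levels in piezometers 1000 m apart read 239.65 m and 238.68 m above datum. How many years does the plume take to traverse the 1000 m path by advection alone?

8.92

Convert K: 0.0293 cm/s × 864 = 25.32 m/day.
Hydraulic gradient i = (239.65 − 238.68) / 1000 = 0.97 / 1000 = 0.0009700.
Darcy flux q = K · i = 25.32 × 0.0009700 = 0.02456 m/day.
Seepage velocity v = q / n_e = 0.02456 / 0.08 = 0.3069 m/day.
Travel time t = L / v = 1000 / 0.3069 = 3258 days = 8.920 years.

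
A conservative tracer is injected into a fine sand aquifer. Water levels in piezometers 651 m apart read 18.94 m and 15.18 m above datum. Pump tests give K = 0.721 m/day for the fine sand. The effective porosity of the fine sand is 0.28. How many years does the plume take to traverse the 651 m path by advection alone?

Hydraulic gradient i = (18.94 − 15.18) / 651 = 3.76 / 651 = 0.005776.
Darcy flux q = K · i = 0.7210 × 0.005776 = 0.004164 m/day.
Seepage velocity v = q / n_e = 0.004164 / 0.28 = 0.01487 m/day.
Travel time t = L / v = 651 / 0.01487 = 43772 days = 119.8 years.

120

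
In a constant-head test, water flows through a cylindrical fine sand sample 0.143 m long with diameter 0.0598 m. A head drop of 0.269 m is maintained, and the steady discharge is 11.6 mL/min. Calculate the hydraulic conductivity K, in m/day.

3.16

Cross-sectional area A = π·(d/2)² = π × (0.0598/2)² = 0.002809 m².
Convert discharge: 11.6 mL/min = 1.933e-07 m³/s.
Darcy's law rearranged: K = Q·L / (A·Δh) = 1.933e-07 × 0.143 / (0.002809 × 0.269) = 3.659e-05 m/s = 3.162 m/day.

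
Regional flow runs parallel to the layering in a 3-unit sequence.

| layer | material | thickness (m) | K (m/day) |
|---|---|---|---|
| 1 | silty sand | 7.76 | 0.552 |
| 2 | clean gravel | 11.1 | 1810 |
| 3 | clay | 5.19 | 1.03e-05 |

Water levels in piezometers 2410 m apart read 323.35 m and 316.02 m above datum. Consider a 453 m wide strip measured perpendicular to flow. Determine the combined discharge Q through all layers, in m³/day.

Flow is parallel to layering, so each bed carries its own Darcy discharge and the transmissivities add.
Σ(K_i·b_i) = 0.552×7.76 + 1810×11.1 + 1.03e-05×5.19 = 20095 m²/day.
Hydraulic gradient i = (323.35 − 316.02) / 2410 = 7.33 / 2410 = 0.003041.
Q = Σ(K_i·b_i) · W · i = 20095 × 453 × 0.003041 = 27687 m³/day.

27700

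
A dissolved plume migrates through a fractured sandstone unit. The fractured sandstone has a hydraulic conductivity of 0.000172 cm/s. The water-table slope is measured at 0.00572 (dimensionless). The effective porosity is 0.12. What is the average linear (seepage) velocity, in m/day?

Convert K: 0.000172 cm/s × 864 = 0.1486 m/day.
Hydraulic gradient i = 0.00572.
Darcy flux q = K · i = 0.1486 × 0.005720 = 0.0008500 m/day.
Seepage velocity v = q / n_e = 0.0008500 / 0.12 = 0.007084 m/day.

0.00708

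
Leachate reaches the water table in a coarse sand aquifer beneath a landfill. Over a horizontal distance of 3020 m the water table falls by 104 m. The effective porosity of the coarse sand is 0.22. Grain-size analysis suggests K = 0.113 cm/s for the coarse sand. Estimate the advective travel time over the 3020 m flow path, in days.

Convert K: 0.113 cm/s × 864 = 97.63 m/day.
Hydraulic gradient i = Δh / L = 104 / 3020 = 0.03444.
Darcy flux q = K · i = 97.63 × 0.03444 = 3.362 m/day.
Seepage velocity v = q / n_e = 3.362 / 0.22 = 15.28 m/day.
Travel time t = L / v = 3020 / 15.28 = 197.6 days.

198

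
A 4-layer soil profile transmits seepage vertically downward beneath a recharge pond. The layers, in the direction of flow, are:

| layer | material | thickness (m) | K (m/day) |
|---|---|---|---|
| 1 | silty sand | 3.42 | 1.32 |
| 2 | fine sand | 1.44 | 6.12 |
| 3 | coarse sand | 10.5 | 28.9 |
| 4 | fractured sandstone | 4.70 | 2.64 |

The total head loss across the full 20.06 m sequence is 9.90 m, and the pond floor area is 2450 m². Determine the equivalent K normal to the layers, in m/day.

Flow is perpendicular to layering, so the layers act in series and the equivalent K is the thickness-weighted harmonic mean.
Total thickness L = 3.42 + 1.44 + 10.5 + 4.70 = 20.06 m.
Σ(b_i/K_i) = 3.42/1.32 + 1.44/6.12 + 10.5/28.9 + 4.70/2.64 = 4.970 d.
K_eq = L / Σ(b_i/K_i) = 20.06 / 4.970 = 4.036 m/day.

4.04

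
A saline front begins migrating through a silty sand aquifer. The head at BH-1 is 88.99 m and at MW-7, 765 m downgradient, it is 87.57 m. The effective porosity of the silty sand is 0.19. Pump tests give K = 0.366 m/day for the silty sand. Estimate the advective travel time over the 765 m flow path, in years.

586

Hydraulic gradient i = (88.99 − 87.57) / 765 = 1.42 / 765 = 0.001856.
Darcy flux q = K · i = 0.3660 × 0.001856 = 0.0006794 m/day.
Seepage velocity v = q / n_e = 0.0006794 / 0.19 = 0.003576 m/day.
Travel time t = L / v = 765 / 0.003576 = 2.139e+05 days = 585.8 years.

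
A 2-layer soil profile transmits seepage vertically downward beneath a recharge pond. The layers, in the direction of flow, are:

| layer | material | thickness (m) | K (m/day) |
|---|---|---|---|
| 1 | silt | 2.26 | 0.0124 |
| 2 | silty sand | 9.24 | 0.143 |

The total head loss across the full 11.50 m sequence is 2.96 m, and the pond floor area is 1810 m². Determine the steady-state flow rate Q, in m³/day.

Flow is perpendicular to layering, so the layers act in series and the equivalent K is the thickness-weighted harmonic mean.
Total thickness L = 2.26 + 9.24 = 11.50 m.
Σ(b_i/K_i) = 2.26/0.0124 + 9.24/0.143 = 246.9 d.
K_eq = L / Σ(b_i/K_i) = 11.50 / 246.9 = 0.04658 m/day.
Q = K_eq · A · (Δh/L) = 0.04658 × 1810 × (2.96/11.50) = 21.70 m³/day.

21.7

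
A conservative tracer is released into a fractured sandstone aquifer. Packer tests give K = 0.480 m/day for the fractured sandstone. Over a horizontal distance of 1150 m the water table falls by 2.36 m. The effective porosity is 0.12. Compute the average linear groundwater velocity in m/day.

Hydraulic gradient i = Δh / L = 2.36 / 1150 = 0.002052.
Darcy flux q = K · i = 0.4800 × 0.002052 = 0.0009850 m/day.
Seepage velocity v = q / n_e = 0.0009850 / 0.12 = 0.008209 m/day.

0.00821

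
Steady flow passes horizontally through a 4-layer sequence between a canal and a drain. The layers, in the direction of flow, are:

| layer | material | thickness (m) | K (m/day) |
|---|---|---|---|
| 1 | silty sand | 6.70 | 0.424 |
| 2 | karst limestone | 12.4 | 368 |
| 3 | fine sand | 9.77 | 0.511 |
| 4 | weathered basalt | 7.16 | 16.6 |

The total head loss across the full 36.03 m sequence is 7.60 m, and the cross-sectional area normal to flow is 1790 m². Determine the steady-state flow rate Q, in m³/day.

384

Flow is perpendicular to layering, so the layers act in series and the equivalent K is the thickness-weighted harmonic mean.
Total thickness L = 6.70 + 12.4 + 9.77 + 7.16 = 36.03 m.
Σ(b_i/K_i) = 6.70/0.424 + 12.4/368 + 9.77/0.511 + 7.16/16.6 = 35.39 d.
K_eq = L / Σ(b_i/K_i) = 36.03 / 35.39 = 1.018 m/day.
Q = K_eq · A · (Δh/L) = 1.018 × 1790 × (7.60/36.03) = 384.4 m³/day.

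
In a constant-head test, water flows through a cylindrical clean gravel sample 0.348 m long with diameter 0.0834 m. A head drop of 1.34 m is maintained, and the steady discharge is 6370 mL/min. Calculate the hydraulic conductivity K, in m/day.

436

Cross-sectional area A = π·(d/2)² = π × (0.0834/2)² = 0.005463 m².
Convert discharge: 6370 mL/min = 0.0001062 m³/s.
Darcy's law rearranged: K = Q·L / (A·Δh) = 0.0001062 × 0.348 / (0.005463 × 1.34) = 0.005047 m/s = 436.1 m/day.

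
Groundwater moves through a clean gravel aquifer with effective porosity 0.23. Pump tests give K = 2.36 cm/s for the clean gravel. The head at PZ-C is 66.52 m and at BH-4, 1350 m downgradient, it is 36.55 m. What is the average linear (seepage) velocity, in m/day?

Convert K: 2.36 cm/s × 864 = 2039 m/day.
Hydraulic gradient i = (66.52 − 36.55) / 1350 = 29.97 / 1350 = 0.02220.
Darcy flux q = K · i = 2039 × 0.02220 = 45.27 m/day.
Seepage velocity v = q / n_e = 45.27 / 0.23 = 196.8 m/day.

197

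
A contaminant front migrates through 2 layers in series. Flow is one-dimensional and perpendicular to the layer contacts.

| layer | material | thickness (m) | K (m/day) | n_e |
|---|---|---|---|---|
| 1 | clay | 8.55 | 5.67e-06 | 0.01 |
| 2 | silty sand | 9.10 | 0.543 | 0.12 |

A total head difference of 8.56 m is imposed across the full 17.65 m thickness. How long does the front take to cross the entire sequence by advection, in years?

568

With flow normal to the layers, continuity requires the same specific discharge q through every layer.
Σ(b_i/K_i) = 8.55/5.67e-06 + 9.10/0.543 = 1.508e+06 d.
q = Δh / Σ(b_i/K_i) = 8.56 / 1.508e+06 = 5.677e-06 m/day.
In each layer the seepage velocity is v_i = q/n_i, so the layer transit time is t_i = b_i·n_i / q:
  layer 1 (clay): t_1 = 8.55 × 0.01 / 5.677e-06 = 15062 d
  layer 2 (silty sand): t_2 = 9.10 × 0.12 / 5.677e-06 = 1.924e+05 d
Total t = Σ t_i = 2.074e+05 days = 567.9 years.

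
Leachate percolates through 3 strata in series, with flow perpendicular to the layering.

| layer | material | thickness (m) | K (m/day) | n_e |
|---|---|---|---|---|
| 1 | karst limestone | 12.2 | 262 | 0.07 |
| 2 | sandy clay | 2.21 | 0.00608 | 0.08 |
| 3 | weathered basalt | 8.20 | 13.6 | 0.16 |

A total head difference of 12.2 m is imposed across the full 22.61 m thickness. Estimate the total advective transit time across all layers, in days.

69.9

With flow normal to the layers, continuity requires the same specific discharge q through every layer.
Σ(b_i/K_i) = 12.2/262 + 2.21/0.00608 + 8.20/13.6 = 364.1 d.
q = Δh / Σ(b_i/K_i) = 12.2 / 364.1 = 0.03350 m/day.
In each layer the seepage velocity is v_i = q/n_i, so the layer transit time is t_i = b_i·n_i / q:
  layer 1 (karst limestone): t_1 = 12.2 × 0.07 / 0.03350 = 25.49 d
  layer 2 (sandy clay): t_2 = 2.21 × 0.08 / 0.03350 = 5.277 d
  layer 3 (weathered basalt): t_3 = 8.20 × 0.16 / 0.03350 = 39.16 d
Total t = Σ t_i = 69.93 days.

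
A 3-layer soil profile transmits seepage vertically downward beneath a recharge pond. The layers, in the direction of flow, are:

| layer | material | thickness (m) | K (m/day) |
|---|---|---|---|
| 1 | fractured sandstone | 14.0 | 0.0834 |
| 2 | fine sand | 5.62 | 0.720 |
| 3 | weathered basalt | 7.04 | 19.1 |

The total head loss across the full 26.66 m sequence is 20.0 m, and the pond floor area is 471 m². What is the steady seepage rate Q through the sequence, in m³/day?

53.5

Flow is perpendicular to layering, so the layers act in series and the equivalent K is the thickness-weighted harmonic mean.
Total thickness L = 14.0 + 5.62 + 7.04 = 26.66 m.
Σ(b_i/K_i) = 14.0/0.0834 + 5.62/0.720 + 7.04/19.1 = 176.0 d.
K_eq = L / Σ(b_i/K_i) = 26.66 / 176.0 = 0.1514 m/day.
Q = K_eq · A · (Δh/L) = 0.1514 × 471 × (20.0/26.66) = 53.51 m³/day.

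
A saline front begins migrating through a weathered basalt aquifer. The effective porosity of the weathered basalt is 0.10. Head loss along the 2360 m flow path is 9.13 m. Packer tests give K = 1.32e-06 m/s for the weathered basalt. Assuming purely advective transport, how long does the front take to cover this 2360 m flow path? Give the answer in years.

Convert K: 1.32e-06 m/s × 86400 = 0.1140 m/day.
Hydraulic gradient i = Δh / L = 9.13 / 2360 = 0.003869.
Darcy flux q = K · i = 0.1140 × 0.003869 = 0.0004412 m/day.
Seepage velocity v = q / n_e = 0.0004412 / 0.10 = 0.004412 m/day.
Travel time t = L / v = 2360 / 0.004412 = 5.349e+05 days = 1464 years.

1460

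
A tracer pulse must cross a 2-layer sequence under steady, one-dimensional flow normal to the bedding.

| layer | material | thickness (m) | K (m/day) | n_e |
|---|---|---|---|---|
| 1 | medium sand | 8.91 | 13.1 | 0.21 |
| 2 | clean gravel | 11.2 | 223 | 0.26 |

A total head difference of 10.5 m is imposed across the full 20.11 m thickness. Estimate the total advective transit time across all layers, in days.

0.333

With flow normal to the layers, continuity requires the same specific discharge q through every layer.
Σ(b_i/K_i) = 8.91/13.1 + 11.2/223 = 0.7304 d.
q = Δh / Σ(b_i/K_i) = 10.5 / 0.7304 = 14.38 m/day.
In each layer the seepage velocity is v_i = q/n_i, so the layer transit time is t_i = b_i·n_i / q:
  layer 1 (medium sand): t_1 = 8.91 × 0.21 / 14.38 = 0.1302 d
  layer 2 (clean gravel): t_2 = 11.2 × 0.26 / 14.38 = 0.2026 d
Total t = Σ t_i = 0.3327 days.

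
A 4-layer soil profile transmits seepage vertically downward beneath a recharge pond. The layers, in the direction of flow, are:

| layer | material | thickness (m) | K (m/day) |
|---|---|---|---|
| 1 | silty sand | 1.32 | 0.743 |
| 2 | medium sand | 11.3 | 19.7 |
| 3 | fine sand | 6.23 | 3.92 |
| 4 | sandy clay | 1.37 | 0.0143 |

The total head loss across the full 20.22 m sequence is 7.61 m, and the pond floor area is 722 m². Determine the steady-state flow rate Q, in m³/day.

Flow is perpendicular to layering, so the layers act in series and the equivalent K is the thickness-weighted harmonic mean.
Total thickness L = 1.32 + 11.3 + 6.23 + 1.37 = 20.22 m.
Σ(b_i/K_i) = 1.32/0.743 + 11.3/19.7 + 6.23/3.92 + 1.37/0.0143 = 99.74 d.
K_eq = L / Σ(b_i/K_i) = 20.22 / 99.74 = 0.2027 m/day.
Q = K_eq · A · (Δh/L) = 0.2027 × 722 × (7.61/20.22) = 55.09 m³/day.

55.1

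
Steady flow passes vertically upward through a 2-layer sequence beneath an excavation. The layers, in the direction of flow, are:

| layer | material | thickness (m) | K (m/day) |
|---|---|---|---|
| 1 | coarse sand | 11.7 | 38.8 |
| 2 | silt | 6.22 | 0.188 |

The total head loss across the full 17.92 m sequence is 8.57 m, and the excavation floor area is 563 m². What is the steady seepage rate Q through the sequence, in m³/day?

Flow is perpendicular to layering, so the layers act in series and the equivalent K is the thickness-weighted harmonic mean.
Total thickness L = 11.7 + 6.22 = 17.92 m.
Σ(b_i/K_i) = 11.7/38.8 + 6.22/0.188 = 33.39 d.
K_eq = L / Σ(b_i/K_i) = 17.92 / 33.39 = 0.5367 m/day.
Q = K_eq · A · (Δh/L) = 0.5367 × 563 × (8.57/17.92) = 144.5 m³/day.

145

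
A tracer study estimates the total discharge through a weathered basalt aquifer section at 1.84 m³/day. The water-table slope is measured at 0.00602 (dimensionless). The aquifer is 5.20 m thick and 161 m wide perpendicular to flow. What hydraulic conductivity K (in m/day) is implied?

Cross-sectional area A = 161 × 5.20 = 837.2 m².
Hydraulic gradient i = 0.00602.
From Q = K·A·i, K = Q / (A·i) = 1.84 / (837.2 × 0.006020) = 0.3651 m/day.

0.365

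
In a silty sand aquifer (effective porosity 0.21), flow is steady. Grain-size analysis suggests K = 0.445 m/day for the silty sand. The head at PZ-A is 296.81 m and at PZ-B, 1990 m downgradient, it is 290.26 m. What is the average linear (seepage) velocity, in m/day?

0.00697

Hydraulic gradient i = (296.81 − 290.26) / 1990 = 6.55 / 1990 = 0.003291.
Darcy flux q = K · i = 0.4450 × 0.003291 = 0.001465 m/day.
Seepage velocity v = q / n_e = 0.001465 / 0.21 = 0.006975 m/day.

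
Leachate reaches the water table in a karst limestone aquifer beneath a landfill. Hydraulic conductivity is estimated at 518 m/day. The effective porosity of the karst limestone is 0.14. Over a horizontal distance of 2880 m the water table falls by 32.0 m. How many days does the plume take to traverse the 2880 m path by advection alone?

Hydraulic gradient i = Δh / L = 32.0 / 2880 = 0.01111.
Darcy flux q = K · i = 518.0 × 0.01111 = 5.756 m/day.
Seepage velocity v = q / n_e = 5.756 / 0.14 = 41.11 m/day.
Travel time t = L / v = 2880 / 41.11 = 70.05 days.

70.1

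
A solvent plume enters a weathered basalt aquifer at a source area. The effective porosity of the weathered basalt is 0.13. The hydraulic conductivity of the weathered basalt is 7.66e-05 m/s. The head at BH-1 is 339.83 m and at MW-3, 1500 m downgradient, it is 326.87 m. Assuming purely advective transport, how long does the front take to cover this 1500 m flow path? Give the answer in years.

Convert K: 7.66e-05 m/s × 86400 = 6.618 m/day.
Hydraulic gradient i = (339.83 − 326.87) / 1500 = 12.96 / 1500 = 0.008640.
Darcy flux q = K · i = 6.618 × 0.008640 = 0.05718 m/day.
Seepage velocity v = q / n_e = 0.05718 / 0.13 = 0.4399 m/day.
Travel time t = L / v = 1500 / 0.4399 = 3410 days = 9.337 years.

9.34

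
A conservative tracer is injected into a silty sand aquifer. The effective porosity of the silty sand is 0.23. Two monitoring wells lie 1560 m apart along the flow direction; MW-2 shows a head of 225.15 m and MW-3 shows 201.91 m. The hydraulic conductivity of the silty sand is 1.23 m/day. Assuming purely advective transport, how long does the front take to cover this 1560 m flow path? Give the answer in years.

53.6

Hydraulic gradient i = (225.15 − 201.91) / 1560 = 23.24 / 1560 = 0.01490.
Darcy flux q = K · i = 1.230 × 0.01490 = 0.01832 m/day.
Seepage velocity v = q / n_e = 0.01832 / 0.23 = 0.07967 m/day.
Travel time t = L / v = 1560 / 0.07967 = 19581 days = 53.61 years.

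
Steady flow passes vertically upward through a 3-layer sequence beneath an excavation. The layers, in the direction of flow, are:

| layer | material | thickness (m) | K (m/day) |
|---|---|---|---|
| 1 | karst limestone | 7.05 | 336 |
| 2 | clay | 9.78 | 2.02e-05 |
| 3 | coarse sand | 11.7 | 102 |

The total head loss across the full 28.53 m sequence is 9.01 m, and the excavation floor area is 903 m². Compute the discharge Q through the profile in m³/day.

Flow is perpendicular to layering, so the layers act in series and the equivalent K is the thickness-weighted harmonic mean.
Total thickness L = 7.05 + 9.78 + 11.7 = 28.53 m.
Σ(b_i/K_i) = 7.05/336 + 9.78/2.02e-05 + 11.7/102 = 4.842e+05 d.
K_eq = L / Σ(b_i/K_i) = 28.53 / 4.842e+05 = 5.893e-05 m/day.
Q = K_eq · A · (Δh/L) = 5.893e-05 × 903 × (9.01/28.53) = 0.01680 m³/day.

0.0168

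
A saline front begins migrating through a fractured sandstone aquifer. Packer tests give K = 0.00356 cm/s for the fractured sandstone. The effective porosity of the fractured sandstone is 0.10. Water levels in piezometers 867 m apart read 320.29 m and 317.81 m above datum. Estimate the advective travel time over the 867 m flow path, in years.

Convert K: 0.00356 cm/s × 864 = 3.076 m/day.
Hydraulic gradient i = (320.29 − 317.81) / 867 = 2.48 / 867 = 0.002860.
Darcy flux q = K · i = 3.076 × 0.002860 = 0.008798 m/day.
Seepage velocity v = q / n_e = 0.008798 / 0.10 = 0.08798 m/day.
Travel time t = L / v = 867 / 0.08798 = 9854 days = 26.98 years.

27.0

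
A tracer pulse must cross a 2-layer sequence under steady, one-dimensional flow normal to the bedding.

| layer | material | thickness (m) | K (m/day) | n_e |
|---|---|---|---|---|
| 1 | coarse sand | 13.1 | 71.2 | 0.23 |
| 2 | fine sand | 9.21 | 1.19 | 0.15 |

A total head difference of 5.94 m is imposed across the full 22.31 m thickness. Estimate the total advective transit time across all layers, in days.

With flow normal to the layers, continuity requires the same specific discharge q through every layer.
Σ(b_i/K_i) = 13.1/71.2 + 9.21/1.19 = 7.923 d.
q = Δh / Σ(b_i/K_i) = 5.94 / 7.923 = 0.7497 m/day.
In each layer the seepage velocity is v_i = q/n_i, so the layer transit time is t_i = b_i·n_i / q:
  layer 1 (coarse sand): t_1 = 13.1 × 0.23 / 0.7497 = 4.019 d
  layer 2 (fine sand): t_2 = 9.21 × 0.15 / 0.7497 = 1.843 d
Total t = Σ t_i = 5.862 days.

5.86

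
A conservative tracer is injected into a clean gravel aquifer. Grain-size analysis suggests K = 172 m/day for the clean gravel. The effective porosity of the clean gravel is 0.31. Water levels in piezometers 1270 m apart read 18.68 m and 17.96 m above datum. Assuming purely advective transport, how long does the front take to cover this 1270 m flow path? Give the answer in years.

Hydraulic gradient i = (18.68 − 17.96) / 1270 = 0.72 / 1270 = 0.0005669.
Darcy flux q = K · i = 172.0 × 0.0005669 = 0.09751 m/day.
Seepage velocity v = q / n_e = 0.09751 / 0.31 = 0.3146 m/day.
Travel time t = L / v = 1270 / 0.3146 = 4037 days = 11.05 years.

11.1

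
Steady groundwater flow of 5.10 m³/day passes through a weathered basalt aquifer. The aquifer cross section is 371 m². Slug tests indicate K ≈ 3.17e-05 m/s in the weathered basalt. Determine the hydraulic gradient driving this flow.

Convert K: 3.17e-05 m/s × 86400 = 2.739 m/day.
From Q = K·A·i, i = Q / (K·A) = 5.10 / (2.739 × 371.0) = 0.005019.

0.00502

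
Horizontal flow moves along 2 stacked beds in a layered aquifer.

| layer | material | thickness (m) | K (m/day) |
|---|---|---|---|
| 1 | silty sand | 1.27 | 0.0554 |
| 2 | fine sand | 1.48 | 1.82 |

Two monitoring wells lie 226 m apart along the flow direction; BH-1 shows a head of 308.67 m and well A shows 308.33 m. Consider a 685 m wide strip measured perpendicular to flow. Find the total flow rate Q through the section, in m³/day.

Flow is parallel to layering, so each bed carries its own Darcy discharge and the transmissivities add.
Σ(K_i·b_i) = 0.0554×1.27 + 1.82×1.48 = 2.764 m²/day.
Hydraulic gradient i = (308.67 − 308.33) / 226 = 0.34 / 226 = 0.001504.
Q = Σ(K_i·b_i) · W · i = 2.764 × 685 × 0.001504 = 2.848 m³/day.

2.85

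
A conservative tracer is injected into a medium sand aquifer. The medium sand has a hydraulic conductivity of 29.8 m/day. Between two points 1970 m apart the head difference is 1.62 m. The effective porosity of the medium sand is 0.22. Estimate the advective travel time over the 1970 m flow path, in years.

48.4

Hydraulic gradient i = Δh / L = 1.62 / 1970 = 0.0008223.
Darcy flux q = K · i = 29.80 × 0.0008223 = 0.02451 m/day.
Seepage velocity v = q / n_e = 0.02451 / 0.22 = 0.1114 m/day.
Travel time t = L / v = 1970 / 0.1114 = 17686 days = 48.42 years.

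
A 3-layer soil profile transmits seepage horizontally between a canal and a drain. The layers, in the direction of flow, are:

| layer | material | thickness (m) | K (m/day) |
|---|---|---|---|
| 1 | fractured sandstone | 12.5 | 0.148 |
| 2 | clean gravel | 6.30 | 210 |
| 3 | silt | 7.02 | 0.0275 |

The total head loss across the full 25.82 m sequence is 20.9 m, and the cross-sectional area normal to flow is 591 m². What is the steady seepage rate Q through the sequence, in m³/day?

Flow is perpendicular to layering, so the layers act in series and the equivalent K is the thickness-weighted harmonic mean.
Total thickness L = 12.5 + 6.30 + 7.02 = 25.82 m.
Σ(b_i/K_i) = 12.5/0.148 + 6.30/210 + 7.02/0.0275 = 339.8 d.
K_eq = L / Σ(b_i/K_i) = 25.82 / 339.8 = 0.07599 m/day.
Q = K_eq · A · (Δh/L) = 0.07599 × 591 × (20.9/25.82) = 36.35 m³/day.

36.4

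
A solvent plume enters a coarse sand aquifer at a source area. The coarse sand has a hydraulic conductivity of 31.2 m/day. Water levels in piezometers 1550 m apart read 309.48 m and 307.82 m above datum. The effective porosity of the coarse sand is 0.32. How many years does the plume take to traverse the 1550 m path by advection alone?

40.6

Hydraulic gradient i = (309.48 − 307.82) / 1550 = 1.66 / 1550 = 0.001071.
Darcy flux q = K · i = 31.20 × 0.001071 = 0.03341 m/day.
Seepage velocity v = q / n_e = 0.03341 / 0.32 = 0.1044 m/day.
Travel time t = L / v = 1550 / 0.1044 = 14844 days = 40.64 years.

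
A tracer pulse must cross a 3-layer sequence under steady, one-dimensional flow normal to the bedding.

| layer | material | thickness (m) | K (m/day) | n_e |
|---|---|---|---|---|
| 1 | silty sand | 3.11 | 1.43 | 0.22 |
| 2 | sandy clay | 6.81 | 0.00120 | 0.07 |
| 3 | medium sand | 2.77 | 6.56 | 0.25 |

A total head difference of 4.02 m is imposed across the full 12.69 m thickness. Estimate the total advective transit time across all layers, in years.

With flow normal to the layers, continuity requires the same specific discharge q through every layer.
Σ(b_i/K_i) = 3.11/1.43 + 6.81/0.00120 + 2.77/6.56 = 5678 d.
q = Δh / Σ(b_i/K_i) = 4.02 / 5678 = 0.0007080 m/day.
In each layer the seepage velocity is v_i = q/n_i, so the layer transit time is t_i = b_i·n_i / q:
  layer 1 (silty sand): t_1 = 3.11 × 0.22 / 0.0007080 = 966.3 d
  layer 2 (sandy clay): t_2 = 6.81 × 0.07 / 0.0007080 = 673.3 d
  layer 3 (medium sand): t_3 = 2.77 × 0.25 / 0.0007080 = 978.0 d
Total t = Σ t_i = 2618 days = 7.167 years.

7.17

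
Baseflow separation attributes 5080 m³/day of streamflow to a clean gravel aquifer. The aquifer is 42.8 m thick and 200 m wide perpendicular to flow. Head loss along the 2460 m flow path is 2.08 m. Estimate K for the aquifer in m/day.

702

Cross-sectional area A = 200 × 42.8 = 8560 m².
Hydraulic gradient i = Δh / L = 2.08 / 2460 = 0.0008455.
From Q = K·A·i, K = Q / (A·i) = 5080 / (8560 × 0.0008455) = 701.9 m/day.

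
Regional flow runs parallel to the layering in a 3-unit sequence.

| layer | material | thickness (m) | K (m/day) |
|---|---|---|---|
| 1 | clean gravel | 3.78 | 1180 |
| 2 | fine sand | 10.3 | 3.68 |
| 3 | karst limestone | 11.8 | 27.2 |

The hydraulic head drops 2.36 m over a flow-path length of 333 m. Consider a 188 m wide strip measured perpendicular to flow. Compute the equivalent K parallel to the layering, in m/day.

186

Flow is parallel to layering, so each bed carries its own Darcy discharge and the transmissivities add.
Σ(K_i·b_i) = 1180×3.78 + 3.68×10.3 + 27.2×11.8 = 4819 m²/day.
Total thickness b = 25.88 m, so K_eq = Σ(K_i·b_i)/b = 186.2 m/day.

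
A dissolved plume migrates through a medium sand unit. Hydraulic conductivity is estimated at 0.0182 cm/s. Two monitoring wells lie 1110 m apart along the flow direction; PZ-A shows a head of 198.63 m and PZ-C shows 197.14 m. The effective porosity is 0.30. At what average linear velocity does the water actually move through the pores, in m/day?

Convert K: 0.0182 cm/s × 864 = 15.72 m/day.
Hydraulic gradient i = (198.63 − 197.14) / 1110 = 1.49 / 1110 = 0.001342.
Darcy flux q = K · i = 15.72 × 0.001342 = 0.02111 m/day.
Seepage velocity v = q / n_e = 0.02111 / 0.30 = 0.07036 m/day.

0.0704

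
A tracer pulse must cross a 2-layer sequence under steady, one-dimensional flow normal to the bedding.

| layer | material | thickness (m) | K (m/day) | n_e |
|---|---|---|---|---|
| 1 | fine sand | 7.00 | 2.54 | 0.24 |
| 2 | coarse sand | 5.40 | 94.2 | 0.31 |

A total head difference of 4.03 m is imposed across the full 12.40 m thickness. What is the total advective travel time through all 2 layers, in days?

With flow normal to the layers, continuity requires the same specific discharge q through every layer.
Σ(b_i/K_i) = 7.00/2.54 + 5.40/94.2 = 2.813 d.
q = Δh / Σ(b_i/K_i) = 4.03 / 2.813 = 1.433 m/day.
In each layer the seepage velocity is v_i = q/n_i, so the layer transit time is t_i = b_i·n_i / q:
  layer 1 (fine sand): t_1 = 7.00 × 0.24 / 1.433 = 1.173 d
  layer 2 (coarse sand): t_2 = 5.40 × 0.31 / 1.433 = 1.169 d
Total t = Σ t_i = 2.341 days.

2.34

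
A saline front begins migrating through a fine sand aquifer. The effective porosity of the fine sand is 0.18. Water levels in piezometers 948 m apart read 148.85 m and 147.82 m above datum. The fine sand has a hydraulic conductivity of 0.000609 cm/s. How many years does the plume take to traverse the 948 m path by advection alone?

817

Convert K: 0.000609 cm/s × 864 = 0.5262 m/day.
Hydraulic gradient i = (148.85 − 147.82) / 948 = 1.03 / 948 = 0.001086.
Darcy flux q = K · i = 0.5262 × 0.001086 = 0.0005717 m/day.
Seepage velocity v = q / n_e = 0.0005717 / 0.18 = 0.003176 m/day.
Travel time t = L / v = 948 / 0.003176 = 2.985e+05 days = 817.2 years.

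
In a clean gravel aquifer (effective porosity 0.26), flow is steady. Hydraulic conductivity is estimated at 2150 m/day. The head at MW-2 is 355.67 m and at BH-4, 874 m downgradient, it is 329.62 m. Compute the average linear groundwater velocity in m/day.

246

Hydraulic gradient i = (355.67 − 329.62) / 874 = 26.05 / 874 = 0.02981.
Darcy flux q = K · i = 2150 × 0.02981 = 64.08 m/day.
Seepage velocity v = q / n_e = 64.08 / 0.26 = 246.5 m/day.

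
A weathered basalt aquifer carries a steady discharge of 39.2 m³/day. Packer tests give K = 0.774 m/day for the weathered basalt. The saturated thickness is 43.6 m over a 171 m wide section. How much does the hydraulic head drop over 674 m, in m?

Cross-sectional area A = 171 × 43.6 = 7456 m².
From Q = K·A·i, i = Q / (K·A) = 39.2 / (0.7740 × 7456) = 0.006793.
Head loss Δh = i · L = 0.006793 × 674 = 4.578 m.

4.58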